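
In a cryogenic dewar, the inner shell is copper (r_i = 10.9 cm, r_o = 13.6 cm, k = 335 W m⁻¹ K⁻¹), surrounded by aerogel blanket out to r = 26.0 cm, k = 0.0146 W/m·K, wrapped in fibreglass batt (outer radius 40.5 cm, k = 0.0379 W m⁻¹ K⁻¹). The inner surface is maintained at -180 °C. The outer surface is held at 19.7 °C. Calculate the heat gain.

Treat each layer as a resistance in series:
  R_copper = (1/0.109 − 1/0.136)/(4πk) = 1.821/(4π·335) = 4.327×10^-4 K/W
  R_aerogel blanket = (1/0.136 − 1/0.260)/(4πk) = 3.507/(4π·0.0146) = 19.11 K/W
  R_fibreglass batt = (1/0.260 − 1/0.405)/(4πk) = 1.377/(4π·0.0379) = 2.891 K/W
ΣR = 4.327×10^-4 + 19.11 + 2.891 = 22.00 K/W
Q = ΔT/ΣR = (-180 °C − 19.7 °C)/22.00 = -9.08 W
(Negative Q ⇒ heat flows inward; heat gain = 9.08 W.)

Q = 9.08 W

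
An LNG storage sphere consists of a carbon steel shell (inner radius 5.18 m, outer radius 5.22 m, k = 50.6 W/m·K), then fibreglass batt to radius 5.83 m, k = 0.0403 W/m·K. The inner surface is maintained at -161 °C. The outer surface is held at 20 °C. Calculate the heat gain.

Series thermal resistances, inner to outer:
  R_carbon steel = (1/5.18 − 1/5.22)/(4πk) = 0.001479/(4π·50.6) = 2.326×10^-6 K/W
  R_fibreglass batt = (1/5.22 − 1/5.83)/(4πk) = 0.02004/(4π·0.0403) = 0.03958 K/W
ΣR = 2.326×10^-6 + 0.03958 = 0.03958 K/W
Q = ΔT/ΣR = (-161 °C − 20 °C)/0.03958 = -4570 W
(Negative Q ⇒ heat flows inward; heat gain = 4570 W.)

Q = 4.57 kW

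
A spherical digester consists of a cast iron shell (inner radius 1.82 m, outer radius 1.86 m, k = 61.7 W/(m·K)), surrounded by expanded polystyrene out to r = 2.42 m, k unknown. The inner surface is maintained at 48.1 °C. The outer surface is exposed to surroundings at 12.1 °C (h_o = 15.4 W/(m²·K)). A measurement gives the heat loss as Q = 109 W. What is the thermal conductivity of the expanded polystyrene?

ΣR = ΔT/Q = |48.1 − 12.1|/109 = 0.3303 K/W
Known resistances:
  R_cast iron = (1/1.82 − 1/1.86)/(4πk) = 0.01182/(4π·61.7) = 1.524×10^-5 K/W
  R_conv,out = 1/(4πr²h) = 1/(4π·2.42²·15.4) = 8.823×10^-4 K/W
R_expanded polystyrene = ΣR − ΣR_known = 0.3303 − 8.975×10^-4 = 0.3294 K/W
(1/r₁−1/r₂)/(4πk) = 0.3294 ⇒ k = 0.1244/(4π·0.3294) = 0.0301 W/m·K

k = 0.0301 W/m·K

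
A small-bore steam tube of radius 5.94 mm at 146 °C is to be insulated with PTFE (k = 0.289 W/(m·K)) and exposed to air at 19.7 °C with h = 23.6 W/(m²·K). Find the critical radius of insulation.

r_cr = 1.22 cm

For a cylinder, r_cr = k_ins/h = 0.289/23.6 = 0.0122 m = 1.22 cm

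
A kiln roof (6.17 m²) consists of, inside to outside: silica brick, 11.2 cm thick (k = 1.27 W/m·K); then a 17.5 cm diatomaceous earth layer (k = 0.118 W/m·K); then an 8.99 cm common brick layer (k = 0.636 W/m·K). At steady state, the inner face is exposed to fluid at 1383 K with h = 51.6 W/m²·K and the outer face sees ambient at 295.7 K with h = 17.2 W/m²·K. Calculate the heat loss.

Q = 3.75 kW

Resistance network (inner→outer):
  R_conv,in = 1/(hA) = 1/(51.6·6.17) = 0.003141 K/W
  R_silica brick = L/(kA) = 0.112/(1.27·6.17) = 0.01429 K/W
  R_diatomaceous earth = L/(kA) = 0.175/(0.118·6.17) = 0.2404 K/W
  R_common brick = L/(kA) = 0.0899/(0.636·6.17) = 0.02291 K/W
  R_conv,out = 1/(hA) = 1/(17.2·6.17) = 0.009423 K/W
ΣR = 0.003141 + 0.01429 + 0.2404 + 0.02291 + 0.009423 = 0.2902 K/W
Q = ΔT/ΣR = (1383 K − 295.7 K)/0.2902 = 3750 W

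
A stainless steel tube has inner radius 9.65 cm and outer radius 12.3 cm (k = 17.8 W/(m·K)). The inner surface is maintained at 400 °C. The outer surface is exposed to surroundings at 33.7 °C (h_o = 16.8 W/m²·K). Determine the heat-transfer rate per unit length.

Treat each layer as a resistance in series:
  R'_stainless steel = ln(0.123/0.0965)/(2πk) = 0.2426/(2π·17.8) = 0.002170 m·K/W
  R'_conv,out = 1/(2πr h) = 1/(2π·0.123·16.8) = 0.07702 m·K/W
ΣR = 0.002170 + 0.07702 = 0.07919 m·K/W
Q' = ΔT/ΣR = (400 °C − 33.7 °C)/0.07919 = 4630 W/m

Q' = 4630 W/m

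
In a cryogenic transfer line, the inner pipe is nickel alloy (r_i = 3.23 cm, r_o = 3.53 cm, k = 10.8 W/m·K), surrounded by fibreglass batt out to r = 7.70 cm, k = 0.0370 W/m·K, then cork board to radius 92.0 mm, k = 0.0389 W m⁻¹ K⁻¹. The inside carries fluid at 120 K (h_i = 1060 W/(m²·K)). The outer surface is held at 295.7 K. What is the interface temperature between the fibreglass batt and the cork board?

Resistance network (inner→outer):
  R'_conv,in = 1/(2πr h) = 1/(2π·0.0323·1060) = 0.004648 m·K/W
  R'_nickel alloy = ln(0.0353/0.0323)/(2πk) = 0.08882/(2π·10.8) = 0.001309 m·K/W
  R'_fibreglass batt = ln(0.0770/0.0353)/(2πk) = 0.7799/(2π·0.0370) = 3.355 m·K/W
  R'_cork board = ln(0.0920/0.0770)/(2πk) = 0.1780/(2π·0.0389) = 0.7282 m·K/W
ΣR = 0.004648 + 0.001309 + 3.355 + 0.7282 = 4.089 m·K/W
Q' = ΔT/ΣR = (120 K − 295.7 K)/4.089 = -42.97 W/m
From the inner boundary to the fibreglass batt/cork board interface, ΣR_partial = 3.361 m·K/W.
T_interface = T_in − Q'·ΣR_partial = 120 K − (-42.97)(3.361) = 264.4 K

T = 264.4 K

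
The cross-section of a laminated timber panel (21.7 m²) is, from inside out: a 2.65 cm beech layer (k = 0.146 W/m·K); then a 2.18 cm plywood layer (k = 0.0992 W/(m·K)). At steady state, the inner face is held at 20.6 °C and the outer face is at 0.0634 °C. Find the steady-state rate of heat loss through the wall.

Series thermal resistances, inner to outer:
  R_beech = L/(kA) = 0.0265/(0.146·21.7) = 0.008364 K/W
  R_plywood = L/(kA) = 0.0218/(0.0992·21.7) = 0.01013 K/W
ΣR = 0.008364 + 0.01013 = 0.01849 K/W
Q = ΔT/ΣR = (20.6 °C − 0.0634 °C)/0.01849 = 1110 W

Q = 1110 W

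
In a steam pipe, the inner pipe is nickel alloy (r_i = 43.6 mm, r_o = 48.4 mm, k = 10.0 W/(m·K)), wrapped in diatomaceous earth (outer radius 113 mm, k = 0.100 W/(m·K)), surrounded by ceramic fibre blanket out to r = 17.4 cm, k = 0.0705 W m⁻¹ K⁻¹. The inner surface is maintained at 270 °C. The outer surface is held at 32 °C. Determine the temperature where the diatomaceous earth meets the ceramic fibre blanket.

T = 132 °C

Series thermal resistances, inner to outer:
  R'_nickel alloy = ln(0.0484/0.0436)/(2πk) = 0.1044/(2π·10.0) = 0.001662 m·K/W
  R'_diatomaceous earth = ln(0.113/0.0484)/(2πk) = 0.8479/(2π·0.100) = 1.349 m·K/W
  R'_ceramic fibre blanket = ln(0.174/0.113)/(2πk) = 0.4317/(2π·0.0705) = 0.9745 m·K/W
ΣR = 0.001662 + 1.349 + 0.9745 = 2.325 m·K/W
Q' = ΔT/ΣR = (270 °C − 32 °C)/2.325 = 102.4 W/m
From the inner boundary to the diatomaceous earth/ceramic fibre blanket interface, ΣR_partial = 1.351 m·K/W.
T_interface = T_in − Q'·ΣR_partial = 270 °C − (102.4)(1.351) = 132 °C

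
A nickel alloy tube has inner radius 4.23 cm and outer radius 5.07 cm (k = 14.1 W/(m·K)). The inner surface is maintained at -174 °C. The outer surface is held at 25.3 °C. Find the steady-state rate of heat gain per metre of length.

Q' = 2πk·ΔT/ln(r₂/r₁) = 2π × 14.1 × 199.3 / ln(0.0507/0.0423) = 97500 W/m

Q' = 97500 W/m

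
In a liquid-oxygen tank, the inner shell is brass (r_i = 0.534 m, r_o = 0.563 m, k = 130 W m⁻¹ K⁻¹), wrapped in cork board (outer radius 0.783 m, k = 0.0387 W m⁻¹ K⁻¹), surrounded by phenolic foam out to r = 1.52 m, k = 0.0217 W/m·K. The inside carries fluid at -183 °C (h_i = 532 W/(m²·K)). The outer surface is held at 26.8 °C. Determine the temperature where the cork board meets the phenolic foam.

T = -118 °C

Series thermal resistances, inner to outer:
  R_conv,in = 1/(4πr²h) = 1/(4π·0.534²·532) = 5.246×10^-4 K/W
  R_brass = (1/0.534 − 1/0.563)/(4πk) = 0.09646/(4π·130) = 5.905×10^-5 K/W
  R_cork board = (1/0.563 − 1/0.783)/(4πk) = 0.4991/(4π·0.0387) = 1.026 K/W
  R_phenolic foam = (1/0.783 − 1/1.52)/(4πk) = 0.6192/(4π·0.0217) = 2.271 K/W
ΣR = 5.246×10^-4 + 5.905×10^-5 + 1.026 + 2.271 = 3.298 K/W
Q = ΔT/ΣR = (-183 °C − 26.8 °C)/3.298 = -63.61 W
From the inner boundary to the cork board/phenolic foam interface, ΣR_partial = 1.027 K/W.
T_interface = T_in − Q·ΣR_partial = -183 °C − (-63.61)(1.027) = -118 °C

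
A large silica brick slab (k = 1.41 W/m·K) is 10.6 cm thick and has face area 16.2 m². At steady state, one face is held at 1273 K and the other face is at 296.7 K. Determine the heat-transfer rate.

Q = kA·ΔT/L = 1.41 × 16.2 × |1273 K − 296.7 K| / 0.106 = 2.10×10^5 W

Q = 2.10×10^5 W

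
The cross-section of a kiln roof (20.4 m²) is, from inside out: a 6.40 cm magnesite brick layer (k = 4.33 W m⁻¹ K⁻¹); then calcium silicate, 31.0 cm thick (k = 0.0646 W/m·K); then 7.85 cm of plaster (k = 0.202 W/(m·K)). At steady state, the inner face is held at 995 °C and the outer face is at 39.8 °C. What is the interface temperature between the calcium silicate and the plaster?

T = 111 °C

Resistance network (inner→outer):
  R_magnesite brick = L/(kA) = 0.0640/(4.33·20.4) = 7.245×10^-4 K/W
  R_calcium silicate = L/(kA) = 0.310/(0.0646·20.4) = 0.2352 K/W
  R_plaster = L/(kA) = 0.0785/(0.202·20.4) = 0.01905 K/W
ΣR = 7.245×10^-4 + 0.2352 + 0.01905 = 0.2550 K/W
Q = ΔT/ΣR = (995 °C − 39.8 °C)/0.2550 = 3746 W
From the inner boundary to the calcium silicate/plaster interface, ΣR_partial = 0.2359 K/W.
T_interface = T_in − Q·ΣR_partial = 995 °C − (3746)(0.2359) = 111 °C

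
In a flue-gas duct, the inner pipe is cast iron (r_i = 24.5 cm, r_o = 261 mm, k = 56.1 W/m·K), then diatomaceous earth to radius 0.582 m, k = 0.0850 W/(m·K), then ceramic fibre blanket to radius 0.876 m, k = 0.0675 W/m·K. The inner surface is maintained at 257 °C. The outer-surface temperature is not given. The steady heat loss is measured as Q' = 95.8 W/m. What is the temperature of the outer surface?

Series resistances:
  R'_cast iron = ln(0.261/0.245)/(2πk) = 0.06326/(2π·56.1) = 1.795×10^-4 m·K/W
  R'_diatomaceous earth = ln(0.582/0.261)/(2πk) = 0.8020/(2π·0.0850) = 1.502 m·K/W
  R'_ceramic fibre blanket = ln(0.876/0.582)/(2πk) = 0.4089/(2π·0.0675) = 0.9641 m·K/W
ΣR = 2.466 m·K/W
ΔT = Q'·ΣR = 95.8 × 2.466 = 236.2 K
Heat flows outward, so T_out = T_in − ΔT = 257 − 236.2 = 20.8 °C

T_out = 20.8 °C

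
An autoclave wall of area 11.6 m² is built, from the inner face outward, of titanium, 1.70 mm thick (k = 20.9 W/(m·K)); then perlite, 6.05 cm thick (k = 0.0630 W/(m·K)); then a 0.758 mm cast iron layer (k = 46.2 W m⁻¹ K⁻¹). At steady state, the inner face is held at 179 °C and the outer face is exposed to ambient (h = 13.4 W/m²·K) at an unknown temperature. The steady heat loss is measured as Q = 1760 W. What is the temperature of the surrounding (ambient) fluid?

Sum the resistances:
  R_titanium = L/(kA) = 0.00170/(20.9·11.6) = 7.012×10^-6 K/W
  R_perlite = L/(kA) = 0.0605/(0.0630·11.6) = 0.08279 K/W
  R_cast iron = L/(kA) = 7.58×10^-4/(46.2·11.6) = 1.414×10^-6 K/W
  R_conv,out = 1/(hA) = 1/(13.4·11.6) = 0.006433 K/W
ΣR = 0.08923 K/W
ΔT = Q·ΣR = 1760 × 0.08923 = 157.0 K
Heat flows outward, so T_out = T_in − ΔT = 179 − 157.0 = 22.0 °C

T_out = 22.0 °C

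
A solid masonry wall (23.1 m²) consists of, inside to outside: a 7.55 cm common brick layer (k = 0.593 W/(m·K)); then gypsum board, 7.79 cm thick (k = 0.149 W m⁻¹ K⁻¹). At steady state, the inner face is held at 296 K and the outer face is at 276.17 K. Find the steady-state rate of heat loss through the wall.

Resistance network (inner→outer):
  R_common brick = L/(kA) = 0.0755/(0.593·23.1) = 0.005512 K/W
  R_gypsum board = L/(kA) = 0.0779/(0.149·23.1) = 0.02263 K/W
ΣR = 0.005512 + 0.02263 = 0.02814 K/W
Q = ΔT/ΣR = (296 K − 276.17 K)/0.02814 = 705 W

Q = 705 W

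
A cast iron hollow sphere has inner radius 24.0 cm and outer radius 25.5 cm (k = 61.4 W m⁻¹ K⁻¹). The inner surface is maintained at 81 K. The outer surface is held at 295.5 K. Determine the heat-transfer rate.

Q = 6.75×10^5 W

Q = 4πk·ΔT/(1/r₁ − 1/r₂) = 4π × 61.4 × 214.5 / (1/0.240 − 1/0.255) = 6.75×10^5 W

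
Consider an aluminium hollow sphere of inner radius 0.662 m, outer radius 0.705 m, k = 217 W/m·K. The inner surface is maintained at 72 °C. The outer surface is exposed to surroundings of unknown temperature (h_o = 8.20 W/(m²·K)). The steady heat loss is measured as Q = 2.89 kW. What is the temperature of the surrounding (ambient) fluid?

Sum the resistances:
  R_aluminium = (1/0.662 − 1/0.705)/(4πk) = 0.09213/(4π·217) = 3.379×10^-5 K/W
  R_conv,out = 1/(4πr²h) = 1/(4π·0.705²·8.20) = 0.01953 K/W
ΣR = 0.01956 K/W
ΔT = Q·ΣR = 2890 × 0.01956 = 56.53 K
Heat flows outward, so T_out = T_in − ΔT = 72 − 56.53 = 15.5 °C

T_out = 15.5 °C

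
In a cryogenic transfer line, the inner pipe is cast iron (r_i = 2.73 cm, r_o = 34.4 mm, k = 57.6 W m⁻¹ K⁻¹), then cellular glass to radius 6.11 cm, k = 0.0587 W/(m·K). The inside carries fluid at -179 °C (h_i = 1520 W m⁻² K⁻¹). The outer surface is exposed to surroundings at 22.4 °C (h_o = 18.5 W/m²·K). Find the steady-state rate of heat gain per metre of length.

Resistance network (inner→outer):
  R'_conv,in = 1/(2πr h) = 1/(2π·0.0273·1520) = 0.003835 m·K/W
  R'_cast iron = ln(0.0344/0.0273)/(2πk) = 0.2312/(2π·57.6) = 6.387×10^-4 m·K/W
  R'_cellular glass = ln(0.0611/0.0344)/(2πk) = 0.5745/(2π·0.0587) = 1.558 m·K/W
  R'_conv,out = 1/(2πr h) = 1/(2π·0.0611·18.5) = 0.1408 m·K/W
ΣR = 0.003835 + 6.387×10^-4 + 1.558 + 0.1408 = 1.703 m·K/W
Q' = ΔT/ΣR = (-179 °C − 22.4 °C)/1.703 = -118 W/m
(Negative Q' ⇒ heat flows inward; heat gain = 118 W/m.)

Q' = 118 W/m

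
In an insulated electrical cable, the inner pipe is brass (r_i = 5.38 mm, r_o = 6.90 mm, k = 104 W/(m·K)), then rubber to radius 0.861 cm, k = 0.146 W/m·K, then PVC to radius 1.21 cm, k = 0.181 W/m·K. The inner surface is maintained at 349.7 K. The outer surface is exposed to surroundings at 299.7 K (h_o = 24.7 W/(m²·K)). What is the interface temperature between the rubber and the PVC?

T = 338.4 K

Series thermal resistances, inner to outer:
  R'_brass = ln(0.00690/0.00538)/(2πk) = 0.2488/(2π·104) = 3.808×10^-4 m·K/W
  R'_rubber = ln(0.00861/0.00690)/(2πk) = 0.2214/(2π·0.146) = 0.2414 m·K/W
  R'_PVC = ln(0.0121/0.00861)/(2πk) = 0.3403/(2π·0.181) = 0.2992 m·K/W
  R'_conv,out = 1/(2πr h) = 1/(2π·0.0121·24.7) = 0.5325 m·K/W
ΣR = 3.808×10^-4 + 0.2414 + 0.2992 + 0.5325 = 1.073 m·K/W
Q' = ΔT/ΣR = (349.7 K − 299.7 K)/1.073 = 46.60 W/m
From the inner boundary to the rubber/PVC interface, ΣR_partial = 0.2418 m·K/W.
T_interface = T_in − Q'·ΣR_partial = 349.7 K − (46.60)(0.2418) = 338.4 K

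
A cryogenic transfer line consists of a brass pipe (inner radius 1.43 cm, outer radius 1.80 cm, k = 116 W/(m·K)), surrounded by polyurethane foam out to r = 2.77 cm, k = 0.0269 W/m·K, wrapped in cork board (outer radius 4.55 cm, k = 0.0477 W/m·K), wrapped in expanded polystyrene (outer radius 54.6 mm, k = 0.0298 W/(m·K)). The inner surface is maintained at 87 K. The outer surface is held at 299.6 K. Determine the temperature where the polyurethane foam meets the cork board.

Treat each layer as a resistance in series:
  R'_brass = ln(0.0180/0.0143)/(2πk) = 0.2301/(2π·116) = 3.157×10^-4 m·K/W
  R'_polyurethane foam = ln(0.0277/0.0180)/(2πk) = 0.4311/(2π·0.0269) = 2.550 m·K/W
  R'_cork board = ln(0.0455/0.0277)/(2πk) = 0.4963/(2π·0.0477) = 1.656 m·K/W
  R'_expanded polystyrene = ln(0.0546/0.0455)/(2πk) = 0.1823/(2π·0.0298) = 0.9737 m·K/W
ΣR = 3.157×10^-4 + 2.550 + 1.656 + 0.9737 = 5.180 m·K/W
Q' = ΔT/ΣR = (87 K − 299.6 K)/5.180 = -41.04 W/m
From the inner boundary to the polyurethane foam/cork board interface, ΣR_partial = 2.550 m·K/W.
T_interface = T_in − Q'·ΣR_partial = 87 K − (-41.04)(2.550) = 191.7 K

T = 191.7 K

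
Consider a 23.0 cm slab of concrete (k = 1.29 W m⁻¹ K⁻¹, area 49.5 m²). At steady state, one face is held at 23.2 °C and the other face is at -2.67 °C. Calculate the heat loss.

Q = 7.18 kW

Q = kA·ΔT/L = 1.29 × 49.5 × |23.2 °C − -2.67 °C| / 0.230 = 7180 W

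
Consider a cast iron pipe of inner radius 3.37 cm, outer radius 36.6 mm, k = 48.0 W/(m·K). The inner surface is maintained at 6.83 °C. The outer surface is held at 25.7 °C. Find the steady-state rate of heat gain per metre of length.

Q' = 68.9 kW/m

Q' = 2πk·ΔT/ln(r₂/r₁) = 2π × 48.0 × 18.87 / ln(0.0366/0.0337) = 68900 W/m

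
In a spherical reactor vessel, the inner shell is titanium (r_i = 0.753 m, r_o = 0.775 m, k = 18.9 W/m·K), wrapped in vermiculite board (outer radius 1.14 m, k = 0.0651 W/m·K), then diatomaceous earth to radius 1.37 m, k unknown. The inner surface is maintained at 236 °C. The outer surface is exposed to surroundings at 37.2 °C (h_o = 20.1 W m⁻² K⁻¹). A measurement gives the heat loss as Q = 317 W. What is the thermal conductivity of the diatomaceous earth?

ΣR = ΔT/Q = |236 − 37.2|/317 = 0.6271 K/W
Known resistances:
  R_titanium = (1/0.753 − 1/0.775)/(4πk) = 0.03770/(4π·18.9) = 1.587×10^-4 K/W
  R_vermiculite board = (1/0.775 − 1/1.14)/(4πk) = 0.4131/(4π·0.0651) = 0.5050 K/W
  R_conv,out = 1/(4πr²h) = 1/(4π·1.37²·20.1) = 0.002109 K/W
R_diatomaceous earth = ΣR − ΣR_known = 0.6271 − 0.5073 = 0.1198 K/W
(1/r₁−1/r₂)/(4πk) = 0.1198 ⇒ k = 0.1473/(4π·0.1198) = 0.0978 W/m·K

k = 0.0978 W/m·K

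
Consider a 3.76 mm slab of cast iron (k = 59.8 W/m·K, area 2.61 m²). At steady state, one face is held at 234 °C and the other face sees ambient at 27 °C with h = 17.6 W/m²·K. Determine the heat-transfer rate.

Resistance network (inner→outer):
  R_cast iron = L/(kA) = 0.00376/(59.8·2.61) = 2.409×10^-5 K/W
  R_conv,out = 1/(hA) = 1/(17.6·2.61) = 0.02177 K/W
ΣR = 2.409×10^-5 + 0.02177 = 0.02179 K/W
Q = ΔT/ΣR = (234 °C − 27 °C)/0.02179 = 9500 W

Q = 9.50 kW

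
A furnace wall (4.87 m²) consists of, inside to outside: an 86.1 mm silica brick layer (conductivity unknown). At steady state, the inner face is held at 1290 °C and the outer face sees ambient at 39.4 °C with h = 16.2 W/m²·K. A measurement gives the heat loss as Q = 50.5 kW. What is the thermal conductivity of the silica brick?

ΣR = ΔT/Q = |1290 − 39.4|/50500 = 0.02476 K/W
Known resistances:
  R_conv,out = 1/(hA) = 1/(16.2·4.87) = 0.01268 K/W
R_silica brick = ΣR − ΣR_known = 0.02476 − 0.01268 = 0.01208 K/W
L/(kA) = 0.01208 ⇒ k = 0.0861/(0.01208·4.87) = 1.46 W/m·K

k = 1.46 W/m·K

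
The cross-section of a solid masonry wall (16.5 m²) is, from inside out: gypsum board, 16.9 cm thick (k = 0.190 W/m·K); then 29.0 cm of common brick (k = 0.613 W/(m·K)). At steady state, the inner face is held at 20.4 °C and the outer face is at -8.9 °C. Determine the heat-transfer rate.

Q = 355 W

Series thermal resistances, inner to outer:
  R_gypsum board = L/(kA) = 0.169/(0.190·16.5) = 0.05391 K/W
  R_common brick = L/(kA) = 0.290/(0.613·16.5) = 0.02867 K/W
ΣR = 0.05391 + 0.02867 = 0.08258 K/W
Q = ΔT/ΣR = (20.4 °C − -8.9 °C)/0.08258 = 355 W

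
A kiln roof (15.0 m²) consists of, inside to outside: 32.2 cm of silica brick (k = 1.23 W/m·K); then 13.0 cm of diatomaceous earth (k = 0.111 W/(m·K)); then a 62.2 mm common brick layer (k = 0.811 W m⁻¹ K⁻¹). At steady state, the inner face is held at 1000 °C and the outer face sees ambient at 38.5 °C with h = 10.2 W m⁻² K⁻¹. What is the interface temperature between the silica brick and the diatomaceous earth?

Resistance network (inner→outer):
  R_silica brick = L/(kA) = 0.322/(1.23·15.0) = 0.01745 K/W
  R_diatomaceous earth = L/(kA) = 0.130/(0.111·15.0) = 0.07808 K/W
  R_common brick = L/(kA) = 0.0622/(0.811·15.0) = 0.005113 K/W
  R_conv,out = 1/(hA) = 1/(10.2·15.0) = 0.006536 K/W
ΣR = 0.01745 + 0.07808 + 0.005113 + 0.006536 = 0.1072 K/W
Q = ΔT/ΣR = (1000 °C − 38.5 °C)/0.1072 = 8969 W
From the inner boundary to the silica brick/diatomaceous earth interface, ΣR_partial = 0.01745 K/W.
T_interface = T_in − Q·ΣR_partial = 1000 °C − (8969)(0.01745) = 843 °C

T = 843 °C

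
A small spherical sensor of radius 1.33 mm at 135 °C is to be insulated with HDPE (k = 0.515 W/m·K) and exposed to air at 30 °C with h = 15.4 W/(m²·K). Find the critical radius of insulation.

For a sphere, r_cr = 2k_ins/h = 2·0.515/15.4 = 0.0669 m = 6.69 cm

r_cr = 6.69 cm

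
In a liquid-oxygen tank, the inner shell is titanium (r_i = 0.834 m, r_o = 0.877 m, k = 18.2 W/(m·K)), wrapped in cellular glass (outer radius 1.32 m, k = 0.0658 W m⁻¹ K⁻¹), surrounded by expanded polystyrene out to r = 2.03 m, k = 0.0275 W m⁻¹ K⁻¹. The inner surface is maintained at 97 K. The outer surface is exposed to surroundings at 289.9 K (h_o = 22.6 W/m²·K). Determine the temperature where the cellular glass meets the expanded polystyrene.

Series thermal resistances, inner to outer:
  R_titanium = (1/0.834 − 1/0.877)/(4πk) = 0.05879/(4π·18.2) = 2.571×10^-4 K/W
  R_cellular glass = (1/0.877 − 1/1.32)/(4πk) = 0.3827/(4π·0.0658) = 0.4628 K/W
  R_expanded polystyrene = (1/1.32 − 1/2.03)/(4πk) = 0.2650/(4π·0.0275) = 0.7667 K/W
  R_conv,out = 1/(4πr²h) = 1/(4π·2.03²·22.6) = 8.545×10^-4 K/W
ΣR = 2.571×10^-4 + 0.4628 + 0.7667 + 8.545×10^-4 = 1.231 K/W
Q = ΔT/ΣR = (97 K − 289.9 K)/1.231 = -156.7 W
From the inner boundary to the cellular glass/expanded polystyrene interface, ΣR_partial = 0.4631 K/W.
T_interface = T_in − Q·ΣR_partial = 97 K − (-156.7)(0.4631) = 170 K

T = 170 K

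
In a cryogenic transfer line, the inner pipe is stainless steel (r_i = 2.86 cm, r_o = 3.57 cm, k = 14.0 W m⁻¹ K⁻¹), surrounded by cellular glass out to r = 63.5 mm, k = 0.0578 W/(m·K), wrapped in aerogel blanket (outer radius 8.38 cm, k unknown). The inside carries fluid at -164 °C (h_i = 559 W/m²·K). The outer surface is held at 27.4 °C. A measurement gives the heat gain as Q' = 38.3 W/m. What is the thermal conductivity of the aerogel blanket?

ΣR = ΔT/Q' = |-164 − 27.4|/38.3 = 4.997 m·K/W
Known resistances:
  R'_conv,in = 1/(2πr h) = 1/(2π·0.0286·559) = 0.009955 m·K/W
  R'_stainless steel = ln(0.0357/0.0286)/(2πk) = 0.2217/(2π·14.0) = 0.002521 m·K/W
  R'_cellular glass = ln(0.0635/0.0357)/(2πk) = 0.5759/(2π·0.0578) = 1.586 m·K/W
R_aerogel blanket = ΣR − ΣR_known = 4.997 − 1.598 = 3.399 m·K/W
ln(r₂/r₁)/(2πk) = 3.399 ⇒ k = 0.2774/(2π·3.399) = 0.0130 W/m·K

k = 0.0130 W/m·K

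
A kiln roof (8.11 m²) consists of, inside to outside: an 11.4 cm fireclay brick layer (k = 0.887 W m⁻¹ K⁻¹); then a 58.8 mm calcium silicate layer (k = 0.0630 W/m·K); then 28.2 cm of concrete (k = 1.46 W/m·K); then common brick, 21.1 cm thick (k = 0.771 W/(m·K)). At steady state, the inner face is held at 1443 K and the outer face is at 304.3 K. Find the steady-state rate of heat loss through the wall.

Q = 6.04 kW

Series thermal resistances, inner to outer:
  R_fireclay brick = L/(kA) = 0.114/(0.887·8.11) = 0.01585 K/W
  R_calcium silicate = L/(kA) = 0.0588/(0.0630·8.11) = 0.1151 K/W
  R_concrete = L/(kA) = 0.282/(1.46·8.11) = 0.02382 K/W
  R_common brick = L/(kA) = 0.211/(0.771·8.11) = 0.03374 K/W
ΣR = 0.01585 + 0.1151 + 0.02382 + 0.03374 = 0.1885 K/W
Q = ΔT/ΣR = (1443 K − 304.3 K)/0.1885 = 6040 W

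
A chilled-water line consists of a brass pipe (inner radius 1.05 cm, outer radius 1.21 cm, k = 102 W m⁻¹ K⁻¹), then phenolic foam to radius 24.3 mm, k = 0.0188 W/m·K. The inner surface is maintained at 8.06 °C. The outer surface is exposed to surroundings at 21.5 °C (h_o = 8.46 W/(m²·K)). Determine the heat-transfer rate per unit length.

Q' = 2.01 W/m

Treat each layer as a resistance in series:
  R'_brass = ln(0.0121/0.0105)/(2πk) = 0.1418/(2π·102) = 2.213×10^-4 m·K/W
  R'_phenolic foam = ln(0.0243/0.0121)/(2πk) = 0.6973/(2π·0.0188) = 5.903 m·K/W
  R'_conv,out = 1/(2πr h) = 1/(2π·0.0243·8.46) = 0.7742 m·K/W
ΣR = 2.213×10^-4 + 5.903 + 0.7742 = 6.677 m·K/W
Q' = ΔT/ΣR = (8.06 °C − 21.5 °C)/6.677 = -2.01 W/m
(Negative Q' ⇒ heat flows inward; heat gain = 2.01 W/m.)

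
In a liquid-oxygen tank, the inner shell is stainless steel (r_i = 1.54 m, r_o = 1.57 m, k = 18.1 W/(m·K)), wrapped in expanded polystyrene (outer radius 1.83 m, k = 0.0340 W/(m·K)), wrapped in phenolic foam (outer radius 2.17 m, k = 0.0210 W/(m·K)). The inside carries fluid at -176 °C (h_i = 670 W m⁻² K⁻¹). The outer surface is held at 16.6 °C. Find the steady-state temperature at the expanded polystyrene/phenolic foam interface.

T = -99.9 °C

Series thermal resistances, inner to outer:
  R_conv,in = 1/(4πr²h) = 1/(4π·1.54²·670) = 5.008×10^-5 K/W
  R_stainless steel = (1/1.54 − 1/1.57)/(4πk) = 0.01241/(4π·18.1) = 5.455×10^-5 K/W
  R_expanded polystyrene = (1/1.57 − 1/1.83)/(4πk) = 0.09049/(4π·0.0340) = 0.2118 K/W
  R_phenolic foam = (1/1.83 − 1/2.17)/(4πk) = 0.08562/(4π·0.0210) = 0.3244 K/W
ΣR = 5.008×10^-5 + 5.455×10^-5 + 0.2118 + 0.3244 = 0.5363 K/W
Q = ΔT/ΣR = (-176 °C − 16.6 °C)/0.5363 = -359.1 W
From the inner boundary to the expanded polystyrene/phenolic foam interface, ΣR_partial = 0.2119 K/W.
T_interface = T_in − Q·ΣR_partial = -176 °C − (-359.1)(0.2119) = -99.9 °C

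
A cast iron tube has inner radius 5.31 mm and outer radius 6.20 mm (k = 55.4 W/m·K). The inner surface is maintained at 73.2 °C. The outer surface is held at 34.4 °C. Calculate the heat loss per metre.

Q' = 2πk·ΔT/ln(r₂/r₁) = 2π × 55.4 × 38.8 / ln(0.00620/0.00531) = 87200 W/m

Q' = 87.2 kW/m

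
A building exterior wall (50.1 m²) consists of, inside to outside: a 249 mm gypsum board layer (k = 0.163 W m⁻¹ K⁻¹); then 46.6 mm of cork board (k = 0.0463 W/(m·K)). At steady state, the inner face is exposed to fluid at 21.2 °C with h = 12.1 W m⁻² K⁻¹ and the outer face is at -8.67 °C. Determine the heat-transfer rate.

Q = 572 W

Series thermal resistances, inner to outer:
  R_conv,in = 1/(hA) = 1/(12.1·50.1) = 0.001650 K/W
  R_gypsum board = L/(kA) = 0.249/(0.163·50.1) = 0.03049 K/W
  R_cork board = L/(kA) = 0.0466/(0.0463·50.1) = 0.02009 K/W
ΣR = 0.001650 + 0.03049 + 0.02009 = 0.05223 K/W
Q = ΔT/ΣR = (21.2 °C − -8.67 °C)/0.05223 = 572 W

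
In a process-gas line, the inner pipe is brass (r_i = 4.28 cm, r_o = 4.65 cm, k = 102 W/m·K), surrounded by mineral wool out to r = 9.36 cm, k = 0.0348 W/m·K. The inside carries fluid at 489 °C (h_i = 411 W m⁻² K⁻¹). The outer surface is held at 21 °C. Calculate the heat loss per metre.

Treat each layer as a resistance in series:
  R'_conv,in = 1/(2πr h) = 1/(2π·0.0428·411) = 0.009048 m·K/W
  R'_brass = ln(0.0465/0.0428)/(2πk) = 0.08291/(2π·102) = 1.294×10^-4 m·K/W
  R'_mineral wool = ln(0.0936/0.0465)/(2πk) = 0.6996/(2π·0.0348) = 3.199 m·K/W
ΣR = 0.009048 + 1.294×10^-4 + 3.199 = 3.208 m·K/W
Q' = ΔT/ΣR = (489 °C − 21 °C)/3.208 = 146 W/m

Q' = 146 W/m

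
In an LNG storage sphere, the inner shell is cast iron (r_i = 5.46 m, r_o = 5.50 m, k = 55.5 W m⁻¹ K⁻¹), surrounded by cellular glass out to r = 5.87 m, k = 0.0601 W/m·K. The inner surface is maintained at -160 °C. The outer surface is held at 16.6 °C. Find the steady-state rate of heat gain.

Series thermal resistances, inner to outer:
  R_cast iron = (1/5.46 − 1/5.50)/(4πk) = 0.001332/(4π·55.5) = 1.910×10^-6 K/W
  R_cellular glass = (1/5.50 − 1/5.87)/(4πk) = 0.01146/(4π·0.0601) = 0.01517 K/W
ΣR = 1.910×10^-6 + 0.01517 = 0.01517 K/W
Q = ΔT/ΣR = (-160 °C − 16.6 °C)/0.01517 = -11600 W
(Negative Q ⇒ heat flows inward; heat gain = 11600 W.)

Q = 11600 W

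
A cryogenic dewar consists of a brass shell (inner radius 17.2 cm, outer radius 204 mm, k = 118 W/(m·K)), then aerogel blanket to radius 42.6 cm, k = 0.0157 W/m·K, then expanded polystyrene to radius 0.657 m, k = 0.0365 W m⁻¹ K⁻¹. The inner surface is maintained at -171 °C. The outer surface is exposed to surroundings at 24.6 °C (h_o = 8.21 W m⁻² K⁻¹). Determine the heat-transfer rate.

Resistance network (inner→outer):
  R_brass = (1/0.172 − 1/0.204)/(4πk) = 0.9120/(4π·118) = 6.150×10^-4 K/W
  R_aerogel blanket = (1/0.204 − 1/0.426)/(4πk) = 2.555/(4π·0.0157) = 12.95 K/W
  R_expanded polystyrene = (1/0.426 − 1/0.657)/(4πk) = 0.8253/(4π·0.0365) = 1.799 K/W
  R_conv,out = 1/(4πr²h) = 1/(4π·0.657²·8.21) = 0.02246 K/W
ΣR = 6.150×10^-4 + 12.95 + 1.799 + 0.02246 = 14.77 K/W
Q = ΔT/ΣR = (-171 °C − 24.6 °C)/14.77 = -13.2 W
(Negative Q ⇒ heat flows inward; heat gain = 13.2 W.)

Q = 13.2 W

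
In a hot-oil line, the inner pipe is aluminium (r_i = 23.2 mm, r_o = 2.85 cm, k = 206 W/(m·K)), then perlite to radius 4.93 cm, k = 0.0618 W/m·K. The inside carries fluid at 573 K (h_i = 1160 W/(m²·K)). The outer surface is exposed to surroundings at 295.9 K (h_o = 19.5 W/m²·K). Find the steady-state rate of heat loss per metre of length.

Q' = 175 W/m

Treat each layer as a resistance in series:
  R'_conv,in = 1/(2πr h) = 1/(2π·0.0232·1160) = 0.005914 m·K/W
  R'_aluminium = ln(0.0285/0.0232)/(2πk) = 0.2058/(2π·206) = 1.590×10^-4 m·K/W
  R'_perlite = ln(0.0493/0.0285)/(2πk) = 0.5480/(2π·0.0618) = 1.411 m·K/W
  R'_conv,out = 1/(2πr h) = 1/(2π·0.0493·19.5) = 0.1656 m·K/W
ΣR = 0.005914 + 1.590×10^-4 + 1.411 + 0.1656 = 1.583 m·K/W
Q' = ΔT/ΣR = (573 K − 295.9 K)/1.583 = 175 W/m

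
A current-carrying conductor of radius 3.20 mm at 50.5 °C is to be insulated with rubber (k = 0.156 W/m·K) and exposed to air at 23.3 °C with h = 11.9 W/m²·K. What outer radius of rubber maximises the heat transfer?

For a cylinder, r_cr = k_ins/h = 0.156/11.9 = 0.0131 m = 1.31 cm

r_cr = 1.31 cm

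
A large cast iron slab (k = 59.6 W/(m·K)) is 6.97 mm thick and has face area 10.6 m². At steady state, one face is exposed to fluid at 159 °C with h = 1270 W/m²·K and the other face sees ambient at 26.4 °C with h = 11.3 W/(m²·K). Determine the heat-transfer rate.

Resistance network (inner→outer):
  R_conv,in = 1/(hA) = 1/(1270·10.6) = 7.428×10^-5 K/W
  R_cast iron = L/(kA) = 0.00697/(59.6·10.6) = 1.103×10^-5 K/W
  R_conv,out = 1/(hA) = 1/(11.3·10.6) = 0.008349 K/W
ΣR = 7.428×10^-5 + 1.103×10^-5 + 0.008349 = 0.008434 K/W
Q = ΔT/ΣR = (159 °C − 26.4 °C)/0.008434 = 15700 W

Q = 15.7 kW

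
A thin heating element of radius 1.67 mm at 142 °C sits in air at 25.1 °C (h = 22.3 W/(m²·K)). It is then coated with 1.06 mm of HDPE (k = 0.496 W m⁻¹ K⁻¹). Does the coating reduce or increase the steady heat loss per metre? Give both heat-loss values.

increases: 27.4 → 42.2 W/m

Critical radius for a cylinder: r_cr = k/h = 0.0222 m = 2.22 cm.
Outer radius after coating: r₂ = 0.00167 + 0.00106 = 0.00273 m.
Since r₁ < r_cr and r₂ ≤ r_cr, the coating moves toward the maximum at r_cr — heat loss rises.
Bare: R = 1/(2πr₁h) = 4.274 m·K/W; Q = 116.9/4.274 = 27.4 W/m.
Coated: R = R_cond + R_conv = 2.772 m·K/W; Q = 116.9/2.772 = 42.2 W/m.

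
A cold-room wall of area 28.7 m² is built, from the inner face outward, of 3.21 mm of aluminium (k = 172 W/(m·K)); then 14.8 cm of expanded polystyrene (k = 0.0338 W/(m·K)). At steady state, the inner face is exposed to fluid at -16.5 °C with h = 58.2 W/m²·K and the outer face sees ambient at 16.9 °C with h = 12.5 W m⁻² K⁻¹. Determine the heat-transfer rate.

Q = 214 W

Series thermal resistances, inner to outer:
  R_conv,in = 1/(hA) = 1/(58.2·28.7) = 5.987×10^-4 K/W
  R_aluminium = L/(kA) = 0.00321/(172·28.7) = 6.503×10^-7 K/W
  R_expanded polystyrene = L/(kA) = 0.148/(0.0338·28.7) = 0.1526 K/W
  R_conv,out = 1/(hA) = 1/(12.5·28.7) = 0.002787 K/W
ΣR = 5.987×10^-4 + 6.503×10^-7 + 0.1526 + 0.002787 = 0.1560 K/W
Q = ΔT/ΣR = (-16.5 °C − 16.9 °C)/0.1560 = -214 W
(Negative Q ⇒ heat flows inward; heat gain = 214 W.)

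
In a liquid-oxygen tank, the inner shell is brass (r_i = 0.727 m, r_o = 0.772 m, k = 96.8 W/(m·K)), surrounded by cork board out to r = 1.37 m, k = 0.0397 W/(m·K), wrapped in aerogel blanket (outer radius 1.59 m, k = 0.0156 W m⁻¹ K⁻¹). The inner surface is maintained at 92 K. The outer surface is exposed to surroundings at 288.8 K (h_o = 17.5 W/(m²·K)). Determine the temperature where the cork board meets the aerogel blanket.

Treat each layer as a resistance in series:
  R_brass = (1/0.727 − 1/0.772)/(4πk) = 0.08018/(4π·96.8) = 6.591×10^-5 K/W
  R_cork board = (1/0.772 − 1/1.37)/(4πk) = 0.5654/(4π·0.0397) = 1.133 K/W
  R_aerogel blanket = (1/1.37 − 1/1.59)/(4πk) = 0.1010/(4π·0.0156) = 0.5152 K/W
  R_conv,out = 1/(4πr²h) = 1/(4π·1.59²·17.5) = 0.001799 K/W
ΣR = 6.591×10^-5 + 1.133 + 0.5152 + 0.001799 = 1.650 K/W
Q = ΔT/ΣR = (92 K − 288.8 K)/1.650 = -119.3 W
From the inner boundary to the cork board/aerogel blanket interface, ΣR_partial = 1.133 K/W.
T_interface = T_in − Q·ΣR_partial = 92 K − (-119.3)(1.133) = 227.2 K

T = 227.2 K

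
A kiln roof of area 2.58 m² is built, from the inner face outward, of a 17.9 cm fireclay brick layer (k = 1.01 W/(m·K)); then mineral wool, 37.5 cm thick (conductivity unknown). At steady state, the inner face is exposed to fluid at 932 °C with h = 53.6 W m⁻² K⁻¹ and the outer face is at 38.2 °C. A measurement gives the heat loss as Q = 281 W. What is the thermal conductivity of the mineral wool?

k = 0.0468 W/m·K

ΣR = ΔT/Q = |932 − 38.2|/281 = 3.181 K/W
Known resistances:
  R_conv,in = 1/(hA) = 1/(53.6·2.58) = 0.007231 K/W
  R_fireclay brick = L/(kA) = 0.179/(1.01·2.58) = 0.06869 K/W
R_mineral wool = ΣR − ΣR_known = 3.181 − 0.07592 = 3.105 K/W
L/(kA) = 3.105 ⇒ k = 0.375/(3.105·2.58) = 0.0468 W/m·K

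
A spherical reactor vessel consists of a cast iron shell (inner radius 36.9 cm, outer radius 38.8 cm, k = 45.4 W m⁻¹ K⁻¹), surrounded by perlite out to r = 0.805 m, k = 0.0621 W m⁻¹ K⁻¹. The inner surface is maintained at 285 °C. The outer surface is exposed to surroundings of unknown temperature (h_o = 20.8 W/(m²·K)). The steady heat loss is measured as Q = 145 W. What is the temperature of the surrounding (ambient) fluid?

T_out = 36.0 °C

Series resistances:
  R_cast iron = (1/0.369 − 1/0.388)/(4πk) = 0.1327/(4π·45.4) = 2.326×10^-4 K/W
  R_perlite = (1/0.388 − 1/0.805)/(4πk) = 1.335/(4π·0.0621) = 1.711 K/W
  R_conv,out = 1/(4πr²h) = 1/(4π·0.805²·20.8) = 0.005904 K/W
ΣR = 1.717 K/W
ΔT = Q·ΣR = 145 × 1.717 = 249.0 K
Heat flows outward, so T_out = T_in − ΔT = 285 − 249.0 = 36.0 °C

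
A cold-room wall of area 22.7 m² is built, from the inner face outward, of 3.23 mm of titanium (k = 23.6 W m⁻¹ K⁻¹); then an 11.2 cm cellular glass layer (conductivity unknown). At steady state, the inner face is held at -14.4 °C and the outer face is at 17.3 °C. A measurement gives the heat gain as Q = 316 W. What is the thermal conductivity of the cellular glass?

k = 0.0492 W/m·K

ΣR = ΔT/Q = |-14.4 − 17.3|/316 = 0.1003 K/W
Known resistances:
  R_titanium = L/(kA) = 0.00323/(23.6·22.7) = 6.029×10^-6 K/W
R_cellular glass = ΣR − ΣR_known = 0.1003 − 6.029×10^-6 = 0.1003 K/W
L/(kA) = 0.1003 ⇒ k = 0.112/(0.1003·22.7) = 0.0492 W/m·K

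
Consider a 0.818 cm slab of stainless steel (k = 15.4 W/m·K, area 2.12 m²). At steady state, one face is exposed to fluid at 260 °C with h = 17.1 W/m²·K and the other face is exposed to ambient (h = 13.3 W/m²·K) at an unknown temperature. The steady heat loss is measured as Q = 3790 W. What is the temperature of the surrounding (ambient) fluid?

Series resistances:
  R_conv,in = 1/(hA) = 1/(17.1·2.12) = 0.02758 K/W
  R_stainless steel = L/(kA) = 0.00818/(15.4·2.12) = 2.506×10^-4 K/W
  R_conv,out = 1/(hA) = 1/(13.3·2.12) = 0.03547 K/W
ΣR = 0.06330 K/W
ΔT = Q·ΣR = 3790 × 0.06330 = 239.9 K
Heat flows outward, so T_out = T_in − ΔT = 260 − 239.9 = 20.1 °C

T_out = 20.1 °C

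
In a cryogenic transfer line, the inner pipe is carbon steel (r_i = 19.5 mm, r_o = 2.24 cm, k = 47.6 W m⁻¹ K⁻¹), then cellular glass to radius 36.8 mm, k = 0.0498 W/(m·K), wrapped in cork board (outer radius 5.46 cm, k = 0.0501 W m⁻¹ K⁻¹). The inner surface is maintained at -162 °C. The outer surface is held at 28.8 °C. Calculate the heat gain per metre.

Series thermal resistances, inner to outer:
  R'_carbon steel = ln(0.0224/0.0195)/(2πk) = 0.1386/(2π·47.6) = 4.636×10^-4 m·K/W
  R'_cellular glass = ln(0.0368/0.0224)/(2πk) = 0.4964/(2π·0.0498) = 1.587 m·K/W
  R'_cork board = ln(0.0546/0.0368)/(2πk) = 0.3945/(2π·0.0501) = 1.253 m·K/W
ΣR = 4.636×10^-4 + 1.587 + 1.253 = 2.840 m·K/W
Q' = ΔT/ΣR = (-162 °C − 28.8 °C)/2.840 = -67.2 W/m
(Negative Q' ⇒ heat flows inward; heat gain = 67.2 W/m.)

Q' = 67.2 W/m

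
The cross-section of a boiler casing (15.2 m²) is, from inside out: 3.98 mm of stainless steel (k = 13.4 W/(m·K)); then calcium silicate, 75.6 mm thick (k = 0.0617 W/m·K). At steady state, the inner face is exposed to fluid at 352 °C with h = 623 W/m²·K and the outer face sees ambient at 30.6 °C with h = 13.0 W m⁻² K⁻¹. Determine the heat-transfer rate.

Q = 3.75 kW

Resistance network (inner→outer):
  R_conv,in = 1/(hA) = 1/(623·15.2) = 1.056×10^-4 K/W
  R_stainless steel = L/(kA) = 0.00398/(13.4·15.2) = 1.954×10^-5 K/W
  R_calcium silicate = L/(kA) = 0.0756/(0.0617·15.2) = 0.08061 K/W
  R_conv,out = 1/(hA) = 1/(13.0·15.2) = 0.005061 K/W
ΣR = 1.056×10^-4 + 1.954×10^-5 + 0.08061 + 0.005061 = 0.08580 K/W
Q = ΔT/ΣR = (352 °C − 30.6 °C)/0.08580 = 3750 W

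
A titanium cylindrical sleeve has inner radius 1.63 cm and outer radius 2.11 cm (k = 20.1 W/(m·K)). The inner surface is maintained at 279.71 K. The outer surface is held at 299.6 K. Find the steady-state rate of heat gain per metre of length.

Q' = 9.73 kW/m

Q' = 2πk·ΔT/ln(r₂/r₁) = 2π × 20.1 × 19.89 / ln(0.0211/0.0163) = 9730 W/m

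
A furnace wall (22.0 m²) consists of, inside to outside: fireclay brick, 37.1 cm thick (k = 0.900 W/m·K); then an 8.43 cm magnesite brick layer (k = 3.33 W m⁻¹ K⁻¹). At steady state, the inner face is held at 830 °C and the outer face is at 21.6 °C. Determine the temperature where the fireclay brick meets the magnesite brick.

Resistance network (inner→outer):
  R_fireclay brick = L/(kA) = 0.371/(0.900·22.0) = 0.01874 K/W
  R_magnesite brick = L/(kA) = 0.0843/(3.33·22.0) = 0.001151 K/W
ΣR = 0.01874 + 0.001151 = 0.01989 K/W
Q = ΔT/ΣR = (830 °C − 21.6 °C)/0.01989 = 40640 W
From the inner boundary to the fireclay brick/magnesite brick interface, ΣR_partial = 0.01874 K/W.
T_interface = T_in − Q·ΣR_partial = 830 °C − (40640)(0.01874) = 68.4 °C

T = 68.4 °C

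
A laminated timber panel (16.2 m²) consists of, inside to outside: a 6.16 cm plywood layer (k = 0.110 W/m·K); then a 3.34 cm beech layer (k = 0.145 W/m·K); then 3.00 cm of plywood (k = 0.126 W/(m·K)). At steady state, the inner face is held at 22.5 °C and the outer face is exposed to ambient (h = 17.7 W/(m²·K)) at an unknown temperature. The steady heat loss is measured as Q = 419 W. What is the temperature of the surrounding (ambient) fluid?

Sum the resistances:
  R_plywood = L/(kA) = 0.0616/(0.110·16.2) = 0.03457 K/W
  R_beech = L/(kA) = 0.0334/(0.145·16.2) = 0.01422 K/W
  R_plywood = L/(kA) = 0.0300/(0.126·16.2) = 0.01470 K/W
  R_conv,out = 1/(hA) = 1/(17.7·16.2) = 0.003487 K/W
ΣR = 0.06697 K/W
ΔT = Q·ΣR = 419 × 0.06697 = 28.06 K
Heat flows outward, so T_out = T_in − ΔT = 22.5 − 28.06 = -5.56 °C

T_out = -5.56 °C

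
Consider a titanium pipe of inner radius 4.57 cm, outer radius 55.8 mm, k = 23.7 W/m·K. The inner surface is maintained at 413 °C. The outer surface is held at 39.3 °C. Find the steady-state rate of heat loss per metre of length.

Q' = 2.79×10^5 W/m

Q' = 2πk·ΔT/ln(r₂/r₁) = 2π × 23.7 × 373.7 / ln(0.0558/0.0457) = 2.79×10^5 W/m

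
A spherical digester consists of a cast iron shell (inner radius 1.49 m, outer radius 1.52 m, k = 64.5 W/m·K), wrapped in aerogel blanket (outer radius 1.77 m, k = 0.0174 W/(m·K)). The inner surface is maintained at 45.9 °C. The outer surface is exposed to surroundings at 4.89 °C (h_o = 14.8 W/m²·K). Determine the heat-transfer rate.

Q = 96.1 W

Treat each layer as a resistance in series:
  R_cast iron = (1/1.49 − 1/1.52)/(4πk) = 0.01325/(4π·64.5) = 1.634×10^-5 K/W
  R_aerogel blanket = (1/1.52 − 1/1.77)/(4πk) = 0.09292/(4π·0.0174) = 0.4250 K/W
  R_conv,out = 1/(4πr²h) = 1/(4π·1.77²·14.8) = 0.001716 K/W
ΣR = 1.634×10^-5 + 0.4250 + 0.001716 = 0.4267 K/W
Q = ΔT/ΣR = (45.9 °C − 4.89 °C)/0.4267 = 96.1 W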